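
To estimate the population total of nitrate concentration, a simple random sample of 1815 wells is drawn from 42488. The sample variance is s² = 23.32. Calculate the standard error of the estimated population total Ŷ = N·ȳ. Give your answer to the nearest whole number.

4712

Var(Ŷ) = N²·Var(ȳ) = N²·(1 − n/N)·s²/n.
f = 1815/42488 = 0.04271794; Var(ȳ) = 0.95728206·23.32/1815 = 0.012299624.
Var(Ŷ) = 42488² · 0.012299624 = 2.2203652 × 10^7.
SE(Ŷ) = √(2.2203652 × 10^7) = 4712.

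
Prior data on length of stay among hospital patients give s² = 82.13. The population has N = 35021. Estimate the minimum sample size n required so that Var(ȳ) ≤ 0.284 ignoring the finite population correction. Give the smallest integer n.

Without fpc, n₀ = s²/D = 82.13/0.284 = 289.1901.
Rounding up, n = 290.

290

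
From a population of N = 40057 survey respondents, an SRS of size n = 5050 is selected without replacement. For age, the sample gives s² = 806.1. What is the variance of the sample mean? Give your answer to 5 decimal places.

0.13950

Under SRS without replacement, Var(ȳ) = (1 − f)·s²/n with f = n/N = 5050/40057 = 0.12607035.
Var(ȳ) = (1 − 0.12607035)·806.1/5050 = 0.87392965·0.15962376 = 0.13949994.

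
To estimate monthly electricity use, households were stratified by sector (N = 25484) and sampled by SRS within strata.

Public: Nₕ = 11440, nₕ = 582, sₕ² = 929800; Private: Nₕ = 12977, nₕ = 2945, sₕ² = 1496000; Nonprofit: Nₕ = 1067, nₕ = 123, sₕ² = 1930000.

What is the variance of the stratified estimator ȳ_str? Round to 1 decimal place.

431.7

Var(ȳ_str) = Σₕ Wₕ²(1 − fₕ)sₕ²/nₕ with Wₕ = Nₕ/N, N = 25484.
Public: Wₕ = 0.44890912; term = 0.44890912²·(1 − 0.05087413)·929800/582 = 305.56755.
Private: Wₕ = 0.50922147; term = 0.50922147²·(1 − 0.22693997)·1496000/2945 = 101.82934.
Nonprofit: Wₕ = 0.04186941; term = 0.04186941²·(1 − 0.11527648)·1930000/123 = 24.336237.
Sum = 431.73313.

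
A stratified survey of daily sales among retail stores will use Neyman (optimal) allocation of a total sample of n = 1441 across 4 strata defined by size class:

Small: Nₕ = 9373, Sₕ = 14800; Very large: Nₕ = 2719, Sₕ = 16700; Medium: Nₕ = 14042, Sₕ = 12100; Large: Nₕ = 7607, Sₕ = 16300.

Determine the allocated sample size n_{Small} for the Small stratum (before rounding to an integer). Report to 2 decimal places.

418.17

Neyman allocation: nₕ = n·NₕSₕ / Σⱼ NⱼSⱼ.
Σ NⱼSⱼ = 9373·14800 + 2719·16700 + 14042·12100 + 7607·16300 = 4.7803 × 10^8.
n_{Small} = 1441·9373·14800 / (4.7803 × 10^8) = 418.17.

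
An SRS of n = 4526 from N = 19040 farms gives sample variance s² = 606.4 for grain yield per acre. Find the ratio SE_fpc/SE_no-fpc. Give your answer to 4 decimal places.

f = n/N = 4526/19040 = 0.23771008.
SE_no-fpc = √(s²/n) = 0.36603475; SE_fpc = √((1−f)s²/n) = 0.31958207.
Ratio = √(1−f) = 0.87309216.

0.8731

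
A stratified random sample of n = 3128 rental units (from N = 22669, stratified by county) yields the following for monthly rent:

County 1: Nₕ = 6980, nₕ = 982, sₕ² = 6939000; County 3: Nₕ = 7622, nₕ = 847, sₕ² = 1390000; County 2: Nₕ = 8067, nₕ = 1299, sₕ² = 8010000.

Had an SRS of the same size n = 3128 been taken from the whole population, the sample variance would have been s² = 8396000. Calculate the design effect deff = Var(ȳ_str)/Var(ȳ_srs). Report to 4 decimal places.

Var(ȳ_str) = Σ Wₕ²(1−fₕ)sₕ²/nₕ with Wₕ = Nₕ/22669:
  County 1: (6980/22669)²·(1−982/6980)·6939000/982 = 575.68188
  County 3: (7622/22669)²·(1−847/7622)·1390000/847 = 164.90921
  County 2: (8067/22669)²·(1−1299/8067)·8010000/1299 = 655.13537
  → Var(ȳ_str) = 1395.7265.
Var(ȳ_srs) = (1 − 3128/22669)·8396000/3128 = 2313.7696.
deff = 1395.7265 / 2313.7696 = 0.6032.

0.6032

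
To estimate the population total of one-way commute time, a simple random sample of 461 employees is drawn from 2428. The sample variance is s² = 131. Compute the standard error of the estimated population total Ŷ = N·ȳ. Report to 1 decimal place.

1165.0

Var(Ŷ) = N²·Var(ȳ) = N²·(1 − n/N)·s²/n.
f = 461/2428 = 0.18986820; Var(ȳ) = 0.81013180·131/461 = 0.23021099.
Var(Ŷ) = 2428² · 0.23021099 = 1.3571361 × 10^6.
SE(Ŷ) = √(1.3571361 × 10^6) = 1165.0.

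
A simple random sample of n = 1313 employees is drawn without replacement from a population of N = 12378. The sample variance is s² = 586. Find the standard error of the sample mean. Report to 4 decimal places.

0.6316

Under SRS without replacement, Var(ȳ) = (1 − f)·s²/n with f = n/N = 1313/12378 = 0.10607529.
Var(ȳ) = (1 − 0.10607529)·586/1313 = 0.89392471·0.44630617 = 0.39896411.
SE(ȳ) = √(0.39896411) = 0.6316.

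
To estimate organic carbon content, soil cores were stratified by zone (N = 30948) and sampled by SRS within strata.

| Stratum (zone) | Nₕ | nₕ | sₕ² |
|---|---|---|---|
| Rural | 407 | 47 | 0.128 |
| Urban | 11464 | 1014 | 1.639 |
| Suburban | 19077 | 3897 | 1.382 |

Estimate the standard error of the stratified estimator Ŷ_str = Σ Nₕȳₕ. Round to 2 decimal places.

544.73

Var(Ŷ_str) = Σₕ Nₕ²(1 − fₕ)sₕ²/nₕ.
Rural: 407²·(1 − 47/407)·0.128/47 = 399.03319.
Urban: 11464²·(1 − 1014/11464)·1.639/1014 = 193639.28.
Suburban: 19077²·(1 − 3897/19077)·1.382/3897 = 102697.41.
Sum = 296735.72.
SE = √(296735.72) = 544.73.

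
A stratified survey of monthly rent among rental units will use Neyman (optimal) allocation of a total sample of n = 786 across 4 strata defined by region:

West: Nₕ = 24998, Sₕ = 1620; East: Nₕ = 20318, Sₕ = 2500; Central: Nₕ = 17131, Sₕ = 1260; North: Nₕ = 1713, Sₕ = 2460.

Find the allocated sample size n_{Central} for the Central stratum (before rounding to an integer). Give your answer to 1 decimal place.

Neyman allocation: nₕ = n·NₕSₕ / Σⱼ NⱼSⱼ.
Σ NⱼSⱼ = 24998·1620 + 20318·2500 + 17131·1260 + 1713·2460 = 1.170908 × 10^8.
n_{Central} = 786·17131·1260 / (1.170908 × 10^8) = 144.9.

144.9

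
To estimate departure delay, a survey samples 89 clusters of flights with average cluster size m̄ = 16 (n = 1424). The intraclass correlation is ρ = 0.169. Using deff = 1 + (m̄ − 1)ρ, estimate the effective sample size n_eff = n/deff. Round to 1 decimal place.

deff = 1 + (16 − 1)·0.169 = 1 + 2.535 = 3.535.
n_eff = 1424 / 3.535 = 402.8.

402.8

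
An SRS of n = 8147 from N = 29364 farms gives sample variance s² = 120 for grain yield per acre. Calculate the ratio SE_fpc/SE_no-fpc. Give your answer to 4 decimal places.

0.8500

f = n/N = 8147/29364 = 0.27744858.
SE_no-fpc = √(s²/n) = 0.12136453; SE_fpc = √((1−f)s²/n) = 0.10316352.
Ratio = √(1−f) = 0.85003025.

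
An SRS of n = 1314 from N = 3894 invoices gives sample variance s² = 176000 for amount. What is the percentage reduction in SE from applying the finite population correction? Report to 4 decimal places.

18.6023

f = n/N = 1314/3894 = 0.33744222.
SE_no-fpc = √(s²/n) = 11.573338; SE_fpc = √((1−f)s²/n) = 9.4204257.
Ratio = √(1−f) = 0.81397652. Reduction = 100·(1 − 0.81397652) = 18.6023%.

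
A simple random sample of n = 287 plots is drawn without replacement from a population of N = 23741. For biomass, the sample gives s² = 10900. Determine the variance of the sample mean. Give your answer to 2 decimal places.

37.52

Under SRS without replacement, Var(ȳ) = (1 − f)·s²/n with f = n/N = 287/23741 = 0.01208879.
Var(ȳ) = (1 − 0.01208879)·10900/287 = 0.98791121·37.979094 = 37.519973.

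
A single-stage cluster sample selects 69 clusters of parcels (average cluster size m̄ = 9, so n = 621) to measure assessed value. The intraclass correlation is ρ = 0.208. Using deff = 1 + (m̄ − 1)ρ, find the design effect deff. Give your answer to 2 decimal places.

2.66

deff = 1 + (9 − 1)·0.208 = 1 + 1.664 = 2.664.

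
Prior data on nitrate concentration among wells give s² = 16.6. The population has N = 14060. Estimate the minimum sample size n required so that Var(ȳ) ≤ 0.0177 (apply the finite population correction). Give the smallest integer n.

880

Without fpc, n₀ = s²/D = 16.6/0.0177 = 937.8531.
With fpc, (1 − n/N)·s²/n ≤ D requires n ≥ n₀/(1 + n₀/N) = 937.8531/(1 + 937.8531/14060) = 879.2068.
Rounding up, n = 880.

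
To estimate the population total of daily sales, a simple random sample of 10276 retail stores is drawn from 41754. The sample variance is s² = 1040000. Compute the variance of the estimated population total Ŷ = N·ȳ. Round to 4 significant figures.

1.330 × 10^11

Var(Ŷ) = N²·Var(ȳ) = N²·(1 − n/N)·s²/n.
f = 10276/41754 = 0.24610816; Var(ȳ) = 0.75389184·1040000/10276 = 76.298902.
Var(Ŷ) = 41754² · 76.298902 = 1.3301924 × 10^11.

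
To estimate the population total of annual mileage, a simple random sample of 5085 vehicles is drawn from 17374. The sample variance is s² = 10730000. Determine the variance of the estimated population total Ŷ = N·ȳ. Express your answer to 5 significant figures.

Var(Ŷ) = N²·Var(ȳ) = N²·(1 − n/N)·s²/n.
f = 5085/17374 = 0.29267872; Var(ȳ) = 0.70732128·10730000/5085 = 1492.5383.
Var(Ŷ) = 17374² · 1492.5383 = 4.5053146 × 10^11.

4.5053 × 10^11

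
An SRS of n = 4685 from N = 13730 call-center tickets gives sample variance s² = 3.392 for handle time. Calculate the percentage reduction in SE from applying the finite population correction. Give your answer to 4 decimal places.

18.8350

f = n/N = 4685/13730 = 0.34122360.
SE_no-fpc = √(s²/n) = 0.026907486; SE_fpc = √((1−f)s²/n) = 0.021839472.
Ratio = √(1−f) = 0.81165042. Reduction = 100·(1 − 0.81165042) = 18.8350%.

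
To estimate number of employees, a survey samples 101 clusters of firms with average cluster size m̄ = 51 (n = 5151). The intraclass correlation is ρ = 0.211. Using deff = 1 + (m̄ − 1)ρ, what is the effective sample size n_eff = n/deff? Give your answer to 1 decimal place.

446.0

deff = 1 + (51 − 1)·0.211 = 1 + 10.55 = 11.55.
n_eff = 5151 / 11.55 = 446.0.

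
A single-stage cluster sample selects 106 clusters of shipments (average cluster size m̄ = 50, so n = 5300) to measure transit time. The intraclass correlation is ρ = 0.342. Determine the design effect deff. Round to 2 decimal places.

17.76

deff = 1 + (50 − 1)·0.342 = 1 + 16.758 = 17.758.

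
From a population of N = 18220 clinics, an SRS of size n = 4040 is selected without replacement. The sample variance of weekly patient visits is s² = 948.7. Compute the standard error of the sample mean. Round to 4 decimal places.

0.4275

Under SRS without replacement, Var(ȳ) = (1 − f)·s²/n with f = n/N = 4040/18220 = 0.22173436.
Var(ȳ) = (1 − 0.22173436)·948.7/4040 = 0.77826564·0.23482673 = 0.18275758.
SE(ȳ) = √(0.18275758) = 0.4275.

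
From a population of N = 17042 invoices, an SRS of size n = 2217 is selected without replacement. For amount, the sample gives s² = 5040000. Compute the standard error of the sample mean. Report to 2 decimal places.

Under SRS without replacement, Var(ȳ) = (1 − f)·s²/n with f = n/N = 2217/17042 = 0.13009036.
Var(ȳ) = (1 − 0.13009036)·5040000/2217 = 0.86990964·2273.3424 = 1977.6024.
SE(ȳ) = √(1977.6024) = 44.47.

44.47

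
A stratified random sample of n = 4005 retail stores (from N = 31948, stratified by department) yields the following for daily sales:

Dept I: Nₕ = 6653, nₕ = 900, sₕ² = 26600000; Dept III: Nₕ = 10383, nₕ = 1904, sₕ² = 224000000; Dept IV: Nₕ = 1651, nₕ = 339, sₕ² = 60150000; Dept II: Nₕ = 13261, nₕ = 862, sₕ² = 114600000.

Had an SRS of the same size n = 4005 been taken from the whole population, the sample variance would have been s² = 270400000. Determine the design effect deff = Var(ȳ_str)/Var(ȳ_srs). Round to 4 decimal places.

0.5597

Var(ȳ_str) = Σ Wₕ²(1−fₕ)sₕ²/nₕ with Wₕ = Nₕ/31948:
  Dept I: (6653/31948)²·(1−900/6653)·26600000/900 = 1108.3162
  Dept III: (10383/31948)²·(1−1904/10383)·224000000/1904 = 10147.55
  Dept IV: (1651/31948)²·(1−339/1651)·60150000/339 = 376.55593
  Dept II: (13261/31948)²·(1−862/13261)·114600000/862 = 21416.719
  → Var(ȳ_str) = 33049.141.
Var(ȳ_srs) = (1 − 4005/31948)·270400000/4005 = 59051.852.
deff = 33049.141 / 59051.852 = 0.5597.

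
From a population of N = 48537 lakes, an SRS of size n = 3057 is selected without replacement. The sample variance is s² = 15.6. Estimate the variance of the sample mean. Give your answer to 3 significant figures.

Under SRS without replacement, Var(ȳ) = (1 − f)·s²/n with f = n/N = 3057/48537 = 0.06298288.
Var(ȳ) = (1 − 0.06298288)·15.6/3057 = 0.93701712·0.0051030422 = 0.0047816379.

0.00478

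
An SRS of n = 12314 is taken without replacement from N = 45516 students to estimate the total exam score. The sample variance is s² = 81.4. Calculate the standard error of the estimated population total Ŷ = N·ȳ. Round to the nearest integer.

3161

Var(Ŷ) = N²·Var(ȳ) = N²·(1 − n/N)·s²/n.
f = 12314/45516 = 0.27054223; Var(ȳ) = 0.72945777·81.4/12314 = 0.0048219801.
Var(Ŷ) = 45516² · 0.0048219801 = 9.9897263 × 10^6.
SE(Ŷ) = √(9.9897263 × 10^6) = 3161.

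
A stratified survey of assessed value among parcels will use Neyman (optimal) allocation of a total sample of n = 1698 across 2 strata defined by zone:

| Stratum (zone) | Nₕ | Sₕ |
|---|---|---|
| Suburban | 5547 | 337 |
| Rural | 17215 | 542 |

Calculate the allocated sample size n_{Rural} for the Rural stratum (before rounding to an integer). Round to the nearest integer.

1415

Neyman allocation: nₕ = n·NₕSₕ / Σⱼ NⱼSⱼ.
Σ NⱼSⱼ = 5547·337 + 17215·542 = 1.1199869 × 10^7.
n_{Rural} = 1698·17215·542 / (1.1199869 × 10^7) = 1415.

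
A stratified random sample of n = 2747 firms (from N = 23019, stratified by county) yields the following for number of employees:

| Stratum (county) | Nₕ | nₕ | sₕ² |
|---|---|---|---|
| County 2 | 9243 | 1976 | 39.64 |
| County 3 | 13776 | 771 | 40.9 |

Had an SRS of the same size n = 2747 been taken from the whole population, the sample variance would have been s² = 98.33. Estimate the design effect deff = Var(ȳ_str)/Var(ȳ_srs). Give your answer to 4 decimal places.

Var(ȳ_str) = Σ Wₕ²(1−fₕ)sₕ²/nₕ with Wₕ = Nₕ/23019:
  County 2: (9243/23019)²·(1−1976/9243)·39.64/1976 = 0.002542974
  County 3: (13776/23019)²·(1−771/13776)·40.9/771 = 0.017936162
  → Var(ȳ_str) = 0.020479136.
Var(ȳ_srs) = (1 − 2747/23019)·98.33/2747 = 0.031523725.
deff = 0.020479136 / 0.031523725 = 0.6496.

0.6496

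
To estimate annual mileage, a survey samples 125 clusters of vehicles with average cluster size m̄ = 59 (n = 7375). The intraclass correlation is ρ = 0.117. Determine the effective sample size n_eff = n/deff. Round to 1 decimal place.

deff = 1 + (59 − 1)·0.117 = 1 + 6.786 = 7.786.
n_eff = 7375 / 7.786 = 947.2.

947.2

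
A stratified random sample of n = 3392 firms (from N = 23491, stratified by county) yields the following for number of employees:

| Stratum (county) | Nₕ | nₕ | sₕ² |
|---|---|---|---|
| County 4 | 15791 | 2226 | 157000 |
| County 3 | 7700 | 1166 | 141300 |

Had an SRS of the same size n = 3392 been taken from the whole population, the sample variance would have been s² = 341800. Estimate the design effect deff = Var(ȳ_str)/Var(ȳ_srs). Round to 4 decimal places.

0.4457

Var(ȳ_str) = Σ Wₕ²(1−fₕ)sₕ²/nₕ with Wₕ = Nₕ/23491:
  County 4: (15791/23491)²·(1−2226/15791)·157000/2226 = 27.377949
  County 3: (7700/23491)²·(1−1166/7700)·141300/1166 = 11.048682
  → Var(ȳ_str) = 38.426631.
Var(ȳ_srs) = (1 − 3392/23491)·341800/3392 = 86.216256.
deff = 38.426631 / 86.216256 = 0.4457.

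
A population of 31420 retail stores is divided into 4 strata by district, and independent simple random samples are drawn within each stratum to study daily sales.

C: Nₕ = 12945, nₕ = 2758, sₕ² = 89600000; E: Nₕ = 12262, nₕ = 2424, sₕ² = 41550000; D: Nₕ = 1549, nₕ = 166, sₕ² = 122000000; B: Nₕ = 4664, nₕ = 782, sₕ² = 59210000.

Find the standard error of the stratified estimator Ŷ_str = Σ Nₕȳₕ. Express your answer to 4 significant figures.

Var(Ŷ_str) = Σₕ Nₕ²(1 − fₕ)sₕ²/nₕ.
C: 12945²·(1 − 2758/12945)·89600000/2758 = 4.2841248 × 10^12.
E: 12262²·(1 − 2424/12262)·41550000/2424 = 2.0677905 × 10^12.
D: 1549²·(1 − 166/1549)·122000000/166 = 1.5744372 × 10^12.
B: 4664²·(1 − 782/4664)·59210000/782 = 1.3708893 × 10^12.
Sum = 9.2972418 × 10^12.
SE = √(9.2972418 × 10^12) = 3.049 × 10^6.

3.049 × 10^6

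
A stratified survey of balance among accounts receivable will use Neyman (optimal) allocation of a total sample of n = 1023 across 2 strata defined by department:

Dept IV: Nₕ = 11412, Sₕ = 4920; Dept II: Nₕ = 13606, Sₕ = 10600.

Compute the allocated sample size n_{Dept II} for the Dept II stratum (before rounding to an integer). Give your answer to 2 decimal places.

736.34

Neyman allocation: nₕ = n·NₕSₕ / Σⱼ NⱼSⱼ.
Σ NⱼSⱼ = 11412·4920 + 13606·10600 = 2.0037064 × 10^8.
n_{Dept II} = 1023·13606·10600 / (2.0037064 × 10^8) = 736.34.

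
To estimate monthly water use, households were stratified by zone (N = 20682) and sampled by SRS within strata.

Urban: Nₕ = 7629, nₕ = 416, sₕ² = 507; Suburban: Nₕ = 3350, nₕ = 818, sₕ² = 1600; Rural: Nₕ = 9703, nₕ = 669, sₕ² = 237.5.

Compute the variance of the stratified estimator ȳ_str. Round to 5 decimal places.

0.26833

Var(ȳ_str) = Σₕ Wₕ²(1 − fₕ)sₕ²/nₕ with Wₕ = Nₕ/N, N = 20682.
Urban: Wₕ = 0.36887148; term = 0.36887148²·(1 − 0.05452877)·507/416 = 0.1567881.
Suburban: Wₕ = 0.16197660; term = 0.16197660²·(1 − 0.24417910)·1600/818 = 0.038787351.
Rural: Wₕ = 0.46915192; term = 0.46915192²·(1 − 0.06894775)·237.5/669 = 0.072750929.
Sum = 0.26832638.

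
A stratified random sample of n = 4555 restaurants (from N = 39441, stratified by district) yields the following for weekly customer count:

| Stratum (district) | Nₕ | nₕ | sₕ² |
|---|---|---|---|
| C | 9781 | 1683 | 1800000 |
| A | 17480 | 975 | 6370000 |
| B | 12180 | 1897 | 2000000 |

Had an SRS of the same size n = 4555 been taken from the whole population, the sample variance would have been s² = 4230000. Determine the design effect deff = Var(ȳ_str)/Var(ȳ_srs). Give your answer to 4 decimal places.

Var(ȳ_str) = Σ Wₕ²(1−fₕ)sₕ²/nₕ with Wₕ = Nₕ/39441:
  C: (9781/39441)²·(1−1683/9781)·1800000/1683 = 54.456984
  A: (17480/39441)²·(1−975/17480)·6370000/975 = 1211.7023
  B: (12180/39441)²·(1−1897/12180)·2000000/1897 = 84.885586
  → Var(ȳ_str) = 1351.0449.
Var(ȳ_srs) = (1 − 4555/39441)·4230000/4555 = 821.40103.
deff = 1351.0449 / 821.40103 = 1.6448.

1.6448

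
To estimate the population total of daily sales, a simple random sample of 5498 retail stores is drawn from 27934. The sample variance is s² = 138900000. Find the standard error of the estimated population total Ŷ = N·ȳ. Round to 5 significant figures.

3.9791 × 10^6

Var(Ŷ) = N²·Var(ȳ) = N²·(1 − n/N)·s²/n.
f = 5498/27934 = 0.19682108; Var(ȳ) = 0.80317892·138900000/5498 = 20291.297.
Var(Ŷ) = 27934² · 20291.297 = 1.5833469 × 10^13.
SE(Ŷ) = √(1.5833469 × 10^13) = 3.9791 × 10^6.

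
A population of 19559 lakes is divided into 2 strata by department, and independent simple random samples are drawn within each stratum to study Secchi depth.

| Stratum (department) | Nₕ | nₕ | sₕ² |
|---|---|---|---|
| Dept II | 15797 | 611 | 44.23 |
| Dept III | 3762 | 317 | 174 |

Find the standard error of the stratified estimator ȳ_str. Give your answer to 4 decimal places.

0.2530

Var(ȳ_str) = Σₕ Wₕ²(1 − fₕ)sₕ²/nₕ with Wₕ = Nₕ/N, N = 19559.
Dept II: Wₕ = 0.80765888; term = 0.80765888²·(1 − 0.03867823)·44.23/611 = 0.045394209.
Dept III: Wₕ = 0.19234112; term = 0.19234112²·(1 − 0.08426369)·174/317 = 0.018595365.
Sum = 0.063989574.
SE = √(0.063989574) = 0.2530.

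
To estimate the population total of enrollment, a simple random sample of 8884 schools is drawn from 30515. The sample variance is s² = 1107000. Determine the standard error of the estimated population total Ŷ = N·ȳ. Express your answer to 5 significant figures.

Var(Ŷ) = N²·Var(ȳ) = N²·(1 − n/N)·s²/n.
f = 8884/30515 = 0.29113551; Var(ȳ) = 0.70886449·1107000/8884 = 88.328793.
Var(Ŷ) = 30515² · 88.328793 = 8.22487 × 10^10.
SE(Ŷ) = √(8.22487 × 10^10) = 286790.

286790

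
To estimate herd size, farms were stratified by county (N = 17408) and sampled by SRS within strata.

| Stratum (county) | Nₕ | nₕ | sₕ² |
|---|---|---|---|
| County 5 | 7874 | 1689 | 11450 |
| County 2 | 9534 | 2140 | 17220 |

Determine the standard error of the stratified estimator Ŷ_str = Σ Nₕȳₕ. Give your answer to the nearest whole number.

29957

Var(Ŷ_str) = Σₕ Nₕ²(1 − fₕ)sₕ²/nₕ.
County 5: 7874²·(1 − 1689/7874)·11450/1689 = 3.3014973 × 10^8.
County 2: 9534²·(1 − 2140/9534)·17220/2140 = 5.672493 × 10^8.
Sum = 8.9739903 × 10^8.
SE = √(8.9739903 × 10^8) = 29957.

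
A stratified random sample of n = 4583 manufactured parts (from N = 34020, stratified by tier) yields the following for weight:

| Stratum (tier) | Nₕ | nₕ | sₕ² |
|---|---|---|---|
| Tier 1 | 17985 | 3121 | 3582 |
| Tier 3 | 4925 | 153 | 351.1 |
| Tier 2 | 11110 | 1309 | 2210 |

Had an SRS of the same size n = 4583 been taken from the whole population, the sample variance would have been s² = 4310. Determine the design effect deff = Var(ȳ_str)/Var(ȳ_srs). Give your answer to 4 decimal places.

Var(ȳ_str) = Σ Wₕ²(1−fₕ)sₕ²/nₕ with Wₕ = Nₕ/34020:
  Tier 1: (17985/34020)²·(1−3121/17985)·3582/3121 = 0.26509976
  Tier 3: (4925/34020)²·(1−153/4925)·351.1/153 = 0.046599092
  Tier 2: (11110/34020)²·(1−1309/11110)·2210/1309 = 0.15884314
  → Var(ȳ_str) = 0.47054199.
Var(ȳ_srs) = (1 − 4583/34020)·4310/4583 = 0.81374185.
deff = 0.47054199 / 0.81374185 = 0.5782.

0.5782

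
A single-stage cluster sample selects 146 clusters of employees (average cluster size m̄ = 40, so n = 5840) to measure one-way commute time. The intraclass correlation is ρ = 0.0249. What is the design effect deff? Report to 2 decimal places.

1.97

deff = 1 + (40 − 1)·0.0249 = 1 + 0.9711 = 1.9711.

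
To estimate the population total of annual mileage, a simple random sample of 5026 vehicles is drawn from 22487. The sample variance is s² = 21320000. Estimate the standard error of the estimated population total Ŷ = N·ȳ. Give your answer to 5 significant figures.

1.2906 × 10^6

Var(Ŷ) = N²·Var(ȳ) = N²·(1 − n/N)·s²/n.
f = 5026/22487 = 0.22350692; Var(ȳ) = 0.77649308·21320000/5026 = 3293.8386.
Var(Ŷ) = 22487² · 3293.8386 = 1.6655795 × 10^12.
SE(Ŷ) = √(1.6655795 × 10^12) = 1.2906 × 10^6.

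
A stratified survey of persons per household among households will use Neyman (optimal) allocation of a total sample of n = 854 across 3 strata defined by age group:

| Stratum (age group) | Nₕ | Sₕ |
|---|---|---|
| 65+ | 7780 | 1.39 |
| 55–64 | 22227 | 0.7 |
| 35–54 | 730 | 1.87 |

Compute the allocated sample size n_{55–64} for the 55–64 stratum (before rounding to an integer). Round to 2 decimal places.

Neyman allocation: nₕ = n·NₕSₕ / Σⱼ NⱼSⱼ.
Σ NⱼSⱼ = 7780·1.39 + 22227·0.7 + 730·1.87 = 27738.2.
n_{55–64} = 854·22227·0.7 / 27738.2 = 479.03.

479.03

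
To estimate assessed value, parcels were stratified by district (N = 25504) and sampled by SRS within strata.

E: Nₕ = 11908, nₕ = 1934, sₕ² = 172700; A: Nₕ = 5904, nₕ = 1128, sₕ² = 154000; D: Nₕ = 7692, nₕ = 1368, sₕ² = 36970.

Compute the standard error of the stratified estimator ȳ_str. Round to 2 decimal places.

Var(ȳ_str) = Σₕ Wₕ²(1 − fₕ)sₕ²/nₕ with Wₕ = Nₕ/N, N = 25504.
E: Wₕ = 0.46690715; term = 0.46690715²·(1 − 0.16241182)·172700/1934 = 16.30525.
A: Wₕ = 0.23149310; term = 0.23149310²·(1 − 0.19105691)·154000/1128 = 5.9184187.
D: Wₕ = 0.30159975; term = 0.30159975²·(1 − 0.17784711)·36970/1368 = 2.0210539.
Sum = 24.244723.
SE = √(24.244723) = 4.92.

4.92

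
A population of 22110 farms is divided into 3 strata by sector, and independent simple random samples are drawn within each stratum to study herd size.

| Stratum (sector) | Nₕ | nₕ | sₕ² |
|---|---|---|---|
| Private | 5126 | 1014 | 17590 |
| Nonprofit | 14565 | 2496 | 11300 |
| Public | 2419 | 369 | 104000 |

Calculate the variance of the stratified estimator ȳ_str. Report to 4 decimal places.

Var(ȳ_str) = Σₕ Wₕ²(1 − fₕ)sₕ²/nₕ with Wₕ = Nₕ/N, N = 22110.
Private: Wₕ = 0.23184080; term = 0.23184080²·(1 − 0.19781506)·17590/1014 = 0.74796643.
Nonprofit: Wₕ = 0.65875170; term = 0.65875170²·(1 − 0.17136972)·11300/2496 = 1.6279391.
Public: Wₕ = 0.10940751; term = 0.10940751²·(1 − 0.15254237)·104000/369 = 2.8590333.
Sum = 5.2349388.

5.2349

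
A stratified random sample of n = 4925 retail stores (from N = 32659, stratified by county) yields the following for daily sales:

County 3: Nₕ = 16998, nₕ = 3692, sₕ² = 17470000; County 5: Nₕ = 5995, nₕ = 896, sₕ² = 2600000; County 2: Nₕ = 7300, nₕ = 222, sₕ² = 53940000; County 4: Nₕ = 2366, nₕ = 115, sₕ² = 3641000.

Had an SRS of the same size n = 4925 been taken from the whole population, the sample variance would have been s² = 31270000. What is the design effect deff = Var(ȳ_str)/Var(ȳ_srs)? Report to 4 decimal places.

Var(ȳ_str) = Σ Wₕ²(1−fₕ)sₕ²/nₕ with Wₕ = Nₕ/32659:
  County 3: (16998/32659)²·(1−3692/16998)·17470000/3692 = 1003.3924
  County 5: (5995/32659)²·(1−896/5995)·2600000/896 = 83.163694
  County 2: (7300/32659)²·(1−222/7300)·53940000/222 = 11770.248
  County 4: (2366/32659)²·(1−115/2366)·3641000/115 = 158.09106
  → Var(ȳ_str) = 13014.895.
Var(ȳ_srs) = (1 − 4925/32659)·31270000/4925 = 5391.769.
deff = 13014.895 / 5391.769 = 2.4138.

2.4138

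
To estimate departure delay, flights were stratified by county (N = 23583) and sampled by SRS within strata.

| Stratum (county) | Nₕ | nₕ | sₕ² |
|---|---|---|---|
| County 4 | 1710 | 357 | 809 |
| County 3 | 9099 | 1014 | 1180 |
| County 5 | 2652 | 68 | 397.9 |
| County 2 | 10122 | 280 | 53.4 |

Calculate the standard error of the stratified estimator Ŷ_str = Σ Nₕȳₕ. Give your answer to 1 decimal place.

Var(Ŷ_str) = Σₕ Nₕ²(1 − fₕ)sₕ²/nₕ.
County 4: 1710²·(1 − 357/1710)·809/357 = 5.2429318 × 10^6.
County 3: 9099²·(1 − 1014/9099)·1180/1014 = 8.5608668 × 10^7.
County 5: 2652²·(1 − 68/2652)·397.9/68 = 4.009877 × 10^7.
County 2: 10122²·(1 − 280/10122)·53.4/280 = 1.8999095 × 10^7.
Sum = 1.4994946 × 10^8.
SE = √(1.4994946 × 10^8) = 12245.4.

12245.4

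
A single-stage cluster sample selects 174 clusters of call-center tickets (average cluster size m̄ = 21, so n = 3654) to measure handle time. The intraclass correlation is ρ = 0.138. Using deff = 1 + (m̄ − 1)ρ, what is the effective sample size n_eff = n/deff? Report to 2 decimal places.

deff = 1 + (21 − 1)·0.138 = 1 + 2.76 = 3.76.
n_eff = 3654 / 3.76 = 971.81.

971.81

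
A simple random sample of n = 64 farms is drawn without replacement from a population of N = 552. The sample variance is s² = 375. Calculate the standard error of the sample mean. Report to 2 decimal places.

2.28

Under SRS without replacement, Var(ȳ) = (1 − f)·s²/n with f = n/N = 64/552 = 0.11594203.
Var(ȳ) = (1 − 0.11594203)·375/64 = 0.88405797·5.859375 = 5.1800272.
SE(ȳ) = √(5.1800272) = 2.28.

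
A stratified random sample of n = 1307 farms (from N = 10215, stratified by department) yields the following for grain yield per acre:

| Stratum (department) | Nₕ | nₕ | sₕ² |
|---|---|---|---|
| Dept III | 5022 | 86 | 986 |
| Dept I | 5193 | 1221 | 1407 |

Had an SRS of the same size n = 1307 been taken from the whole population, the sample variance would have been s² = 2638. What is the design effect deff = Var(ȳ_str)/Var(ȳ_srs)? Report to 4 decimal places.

1.6769

Var(ȳ_str) = Σ Wₕ²(1−fₕ)sₕ²/nₕ with Wₕ = Nₕ/10215:
  Dept III: (5022/10215)²·(1−86/5022)·986/86 = 2.7236643
  Dept I: (5193/10215)²·(1−1221/5193)·1407/1221 = 0.22778717
  → Var(ȳ_str) = 2.9514515.
Var(ȳ_srs) = (1 − 1307/10215)·2638/1307 = 1.760115.
deff = 2.9514515 / 1.760115 = 1.6769.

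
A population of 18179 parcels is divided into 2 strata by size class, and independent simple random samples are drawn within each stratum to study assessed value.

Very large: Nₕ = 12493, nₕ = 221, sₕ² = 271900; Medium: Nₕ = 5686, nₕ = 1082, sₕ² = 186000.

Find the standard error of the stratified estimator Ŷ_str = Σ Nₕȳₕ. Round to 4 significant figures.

Var(Ŷ_str) = Σₕ Nₕ²(1 − fₕ)sₕ²/nₕ.
Very large: 12493²·(1 − 221/12493)·271900/221 = 1.886249 × 10^11.
Medium: 5686²·(1 − 1082/5686)·186000/1082 = 4.500159 × 10^9.
Sum = 1.9312506 × 10^11.
SE = √(1.9312506 × 10^11) = 439500.

439500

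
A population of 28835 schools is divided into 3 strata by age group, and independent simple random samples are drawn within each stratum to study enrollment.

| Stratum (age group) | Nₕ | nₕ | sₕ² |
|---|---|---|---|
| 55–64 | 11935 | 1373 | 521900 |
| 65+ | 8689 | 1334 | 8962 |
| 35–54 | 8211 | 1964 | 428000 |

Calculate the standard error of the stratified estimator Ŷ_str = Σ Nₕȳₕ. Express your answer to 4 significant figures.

Var(Ŷ_str) = Σₕ Nₕ²(1 − fₕ)sₕ²/nₕ.
55–64: 11935²·(1 − 1373/11935)·521900/1373 = 4.7916528 × 10^10.
65+: 8689²·(1 − 1334/8689)·8962/1334 = 4.2934023 × 10^8.
35–54: 8211²·(1 − 1964/8211)·428000/1964 = 1.1178148 × 10^10.
Sum = 5.9524016 × 10^10.
SE = √(5.9524016 × 10^10) = 244000.

244000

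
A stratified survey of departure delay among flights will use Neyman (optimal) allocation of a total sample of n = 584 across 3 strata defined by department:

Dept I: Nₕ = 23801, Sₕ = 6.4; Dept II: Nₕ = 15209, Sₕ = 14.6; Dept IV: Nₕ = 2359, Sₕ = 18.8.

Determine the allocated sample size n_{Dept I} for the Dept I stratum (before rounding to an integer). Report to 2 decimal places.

212.45

Neyman allocation: nₕ = n·NₕSₕ / Σⱼ NⱼSⱼ.
Σ NⱼSⱼ = 23801·6.4 + 15209·14.6 + 2359·18.8 = 418727.
n_{Dept I} = 584·23801·6.4 / 418727 = 212.45.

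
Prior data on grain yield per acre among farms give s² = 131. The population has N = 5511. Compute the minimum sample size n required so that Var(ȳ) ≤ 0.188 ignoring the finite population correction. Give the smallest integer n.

697

Without fpc, n₀ = s²/D = 131/0.188 = 696.8085.
Rounding up, n = 697.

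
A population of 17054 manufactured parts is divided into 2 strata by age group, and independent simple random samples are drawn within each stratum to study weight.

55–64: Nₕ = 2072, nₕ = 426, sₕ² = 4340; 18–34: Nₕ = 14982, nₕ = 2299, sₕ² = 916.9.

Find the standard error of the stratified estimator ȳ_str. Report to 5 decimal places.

0.61647

Var(ȳ_str) = Σₕ Wₕ²(1 − fₕ)sₕ²/nₕ with Wₕ = Nₕ/N, N = 17054.
55–64: Wₕ = 0.12149642; term = 0.12149642²·(1 − 0.20559846)·4340/426 = 0.11946679.
18–34: Wₕ = 0.87850358; term = 0.87850358²·(1 − 0.15345081)·916.9/2299 = 0.26056871.
Sum = 0.3800355.
SE = √(0.3800355) = 0.61647.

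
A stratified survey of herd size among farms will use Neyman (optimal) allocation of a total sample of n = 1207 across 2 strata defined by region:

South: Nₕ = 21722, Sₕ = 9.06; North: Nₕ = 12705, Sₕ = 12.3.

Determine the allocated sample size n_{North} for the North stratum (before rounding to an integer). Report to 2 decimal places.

Neyman allocation: nₕ = n·NₕSₕ / Σⱼ NⱼSⱼ.
Σ NⱼSⱼ = 21722·9.06 + 12705·12.3 = 353072.82.
n_{North} = 1207·12705·12.3 / 353072.82 = 534.22.

534.22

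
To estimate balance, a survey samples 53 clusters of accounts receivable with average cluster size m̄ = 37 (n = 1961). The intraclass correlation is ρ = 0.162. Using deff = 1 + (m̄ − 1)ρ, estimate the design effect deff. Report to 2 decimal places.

deff = 1 + (37 − 1)·0.162 = 1 + 5.832 = 6.832.

6.83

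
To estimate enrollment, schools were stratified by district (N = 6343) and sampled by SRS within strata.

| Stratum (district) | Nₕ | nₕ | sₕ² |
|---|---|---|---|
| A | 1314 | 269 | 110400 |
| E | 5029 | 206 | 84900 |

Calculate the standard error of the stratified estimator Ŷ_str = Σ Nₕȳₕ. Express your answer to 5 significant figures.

102760

Var(Ŷ_str) = Σₕ Nₕ²(1 − fₕ)sₕ²/nₕ.
A: 1314²·(1 − 269/1314)·110400/269 = 5.635448 × 10^8.
E: 5029²·(1 − 206/5029)·84900/206 = 9.996302 × 10^9.
Sum = 1.0559847 × 10^10.
SE = √(1.0559847 × 10^10) = 102760.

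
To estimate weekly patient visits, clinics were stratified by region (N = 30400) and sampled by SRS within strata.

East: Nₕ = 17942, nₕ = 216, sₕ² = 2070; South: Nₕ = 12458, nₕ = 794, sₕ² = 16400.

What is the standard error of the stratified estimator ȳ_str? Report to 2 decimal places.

2.56

Var(ȳ_str) = Σₕ Wₕ²(1 − fₕ)sₕ²/nₕ with Wₕ = Nₕ/N, N = 30400.
East: Wₕ = 0.59019737; term = 0.59019737²·(1 − 0.01203879)·2070/216 = 3.2980028.
South: Wₕ = 0.40980263; term = 0.40980263²·(1 − 0.06373415)·16400/794 = 3.2476709.
Sum = 6.5456737.
SE = √(6.5456737) = 2.56.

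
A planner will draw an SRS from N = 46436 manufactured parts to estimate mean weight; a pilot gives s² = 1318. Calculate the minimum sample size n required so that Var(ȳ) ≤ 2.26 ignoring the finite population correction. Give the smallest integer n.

Without fpc, n₀ = s²/D = 1318/2.26 = 583.1858.
Rounding up, n = 584.

584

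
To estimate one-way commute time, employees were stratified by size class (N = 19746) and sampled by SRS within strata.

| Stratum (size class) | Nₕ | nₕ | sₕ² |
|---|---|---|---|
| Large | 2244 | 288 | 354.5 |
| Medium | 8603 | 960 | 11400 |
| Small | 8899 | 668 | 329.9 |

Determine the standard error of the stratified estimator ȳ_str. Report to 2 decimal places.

1.45

Var(ȳ_str) = Σₕ Wₕ²(1 − fₕ)sₕ²/nₕ with Wₕ = Nₕ/N, N = 19746.
Large: Wₕ = 0.11364327; term = 0.11364327²·(1 − 0.12834225)·354.5/288 = 0.013856616.
Medium: Wₕ = 0.43568318; term = 0.43568318²·(1 − 0.11158898)·11400/960 = 2.0025766.
Small: Wₕ = 0.45067355; term = 0.45067355²·(1 − 0.07506461)·329.9/668 = 0.092777229.
Sum = 2.1092104.
SE = √(2.1092104) = 1.45.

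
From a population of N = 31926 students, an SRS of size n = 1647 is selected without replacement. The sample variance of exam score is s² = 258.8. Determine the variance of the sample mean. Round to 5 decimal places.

0.14903

Under SRS without replacement, Var(ȳ) = (1 − f)·s²/n with f = n/N = 1647/31926 = 0.05158805.
Var(ȳ) = (1 − 0.05158805)·258.8/1647 = 0.94841195·0.15713418 = 0.14902794.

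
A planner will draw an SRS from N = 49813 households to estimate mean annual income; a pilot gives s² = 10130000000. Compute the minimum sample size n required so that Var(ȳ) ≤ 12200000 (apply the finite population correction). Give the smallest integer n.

Without fpc, n₀ = s²/D = 10130000000/12200000 = 830.3279.
With fpc, (1 − n/N)·s²/n ≤ D requires n ≥ n₀/(1 + n₀/N) = 830.3279/(1 + 830.3279/49813) = 816.7142.
Rounding up, n = 817.

817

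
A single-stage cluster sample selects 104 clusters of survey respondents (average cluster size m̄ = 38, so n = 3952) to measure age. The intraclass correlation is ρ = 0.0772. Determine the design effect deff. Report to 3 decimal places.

deff = 1 + (38 − 1)·0.0772 = 1 + 2.8564 = 3.8564.

3.856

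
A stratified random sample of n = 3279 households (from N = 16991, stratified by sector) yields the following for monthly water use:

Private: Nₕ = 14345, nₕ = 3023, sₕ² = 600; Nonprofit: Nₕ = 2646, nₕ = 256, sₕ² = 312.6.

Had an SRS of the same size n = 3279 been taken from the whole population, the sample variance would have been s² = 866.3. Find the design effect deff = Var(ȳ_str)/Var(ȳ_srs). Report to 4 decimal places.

0.6492

Var(ȳ_str) = Σ Wₕ²(1−fₕ)sₕ²/nₕ with Wₕ = Nₕ/16991:
  Private: (14345/16991)²·(1−3023/14345)·600/3023 = 0.11166034
  Nonprofit: (2646/16991)²·(1−256/2646)·312.6/256 = 0.026748465
  → Var(ȳ_str) = 0.13840881.
Var(ȳ_srs) = (1 − 3279/16991)·866.3/3279 = 0.21321059.
deff = 0.13840881 / 0.21321059 = 0.6492.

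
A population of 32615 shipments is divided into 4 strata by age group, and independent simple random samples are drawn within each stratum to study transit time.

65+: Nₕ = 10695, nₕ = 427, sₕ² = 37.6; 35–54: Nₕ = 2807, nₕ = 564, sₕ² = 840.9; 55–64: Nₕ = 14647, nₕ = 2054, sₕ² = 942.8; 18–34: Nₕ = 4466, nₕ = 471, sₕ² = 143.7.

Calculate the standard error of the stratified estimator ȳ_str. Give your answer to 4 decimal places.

0.3203

Var(ȳ_str) = Σₕ Wₕ²(1 − fₕ)sₕ²/nₕ with Wₕ = Nₕ/N, N = 32615.
65+: Wₕ = 0.32791660; term = 0.32791660²·(1 − 0.03992520)·37.6/427 = 0.0090905854.
35–54: Wₕ = 0.08606469; term = 0.08606469²·(1 − 0.20092626)·840.9/564 = 0.0088247451.
55–64: Wₕ = 0.44908784; term = 0.44908784²·(1 − 0.14023349)·942.8/2054 = 0.079590687.
18–34: Wₕ = 0.13693086; term = 0.13693086²·(1 − 0.10546350)·143.7/471 = 0.0051172496.
Sum = 0.10262327.
SE = √(0.10262327) = 0.3203.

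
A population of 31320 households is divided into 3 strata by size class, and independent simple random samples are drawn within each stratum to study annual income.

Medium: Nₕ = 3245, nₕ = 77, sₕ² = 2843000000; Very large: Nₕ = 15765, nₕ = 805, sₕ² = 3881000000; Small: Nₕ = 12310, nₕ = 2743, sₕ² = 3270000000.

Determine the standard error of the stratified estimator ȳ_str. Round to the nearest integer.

1300

Var(ȳ_str) = Σₕ Wₕ²(1 − fₕ)sₕ²/nₕ with Wₕ = Nₕ/N, N = 31320.
Medium: Wₕ = 0.10360792; term = 0.10360792²·(1 − 0.02372881)·2843000000/77 = 386939.
Very large: Wₕ = 0.50335249; term = 0.50335249²·(1 − 0.05106248)·3881000000/805 = 1.1591238 × 10^6.
Small: Wₕ = 0.39303959; term = 0.39303959²·(1 − 0.22282697)·3270000000/2743 = 143123.93.
Sum = 1.6891867 × 10^6.
SE = √(1.6891867 × 10^6) = 1300.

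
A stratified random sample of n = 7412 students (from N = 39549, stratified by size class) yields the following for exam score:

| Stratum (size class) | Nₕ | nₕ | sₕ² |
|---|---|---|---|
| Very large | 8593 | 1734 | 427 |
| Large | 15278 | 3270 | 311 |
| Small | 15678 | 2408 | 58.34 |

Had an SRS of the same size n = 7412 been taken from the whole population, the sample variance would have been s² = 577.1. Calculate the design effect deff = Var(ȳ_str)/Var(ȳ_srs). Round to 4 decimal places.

0.3739

Var(ȳ_str) = Σ Wₕ²(1−fₕ)sₕ²/nₕ with Wₕ = Nₕ/39549:
  Very large: (8593/39549)²·(1−1734/8593)·427/1734 = 0.0092792608
  Large: (15278/39549)²·(1−3270/15278)·311/3270 = 0.011155237
  Small: (15678/39549)²·(1−2408/15678)·58.34/2408 = 0.0032225563
  → Var(ȳ_str) = 0.023657054.
Var(ȳ_srs) = (1 − 7412/39549)·577.1/7412 = 0.063268202.
deff = 0.023657054 / 0.063268202 = 0.3739.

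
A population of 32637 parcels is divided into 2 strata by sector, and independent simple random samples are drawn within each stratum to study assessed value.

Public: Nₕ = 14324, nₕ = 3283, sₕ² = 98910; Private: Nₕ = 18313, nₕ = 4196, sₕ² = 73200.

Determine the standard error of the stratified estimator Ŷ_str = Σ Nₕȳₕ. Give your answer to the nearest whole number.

96306

Var(Ŷ_str) = Σₕ Nₕ²(1 − fₕ)sₕ²/nₕ.
Public: 14324²·(1 − 3283/14324)·98910/3283 = 4.7647711 × 10^9.
Private: 18313²·(1 − 4196/18313)·73200/4196 = 4.5100101 × 10^9.
Sum = 9.2747812 × 10^9.
SE = √(9.2747812 × 10^9) = 96306.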